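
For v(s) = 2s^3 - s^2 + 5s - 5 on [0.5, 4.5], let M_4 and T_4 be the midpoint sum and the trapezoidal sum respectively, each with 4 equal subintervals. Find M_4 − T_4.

-14

M_4 = 200.
T_4 = 214.
M_4 − T_4 = -14.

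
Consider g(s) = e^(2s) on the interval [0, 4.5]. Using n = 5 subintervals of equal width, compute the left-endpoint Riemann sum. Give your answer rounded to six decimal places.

1444.036556

Δs = (4.5 − 0)/5 = 0.9.
Left endpoints: 0, 0.9, 1.8, 2.7, 3.6.
g(0) ≈ 1.000000, g(0.9) ≈ 6.049647, g(1.8) ≈ 36.598234, g(2.7) ≈ 221.406416, g(3.6) ≈ 1339.430764.
Sum = Δs · [g(0) + g(0.9) + g(1.8) + g(2.7) + g(3.6)].
Sum ≈ 1444.036556.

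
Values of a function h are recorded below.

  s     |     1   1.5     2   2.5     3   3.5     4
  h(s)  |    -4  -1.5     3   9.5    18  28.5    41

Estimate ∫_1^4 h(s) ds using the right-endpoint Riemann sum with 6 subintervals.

49.25

Δs = 0.5.
Sum = 0.5·[(-1.5) + 3 + 9.5 + 18 + 28.5 + 41] = 49.25.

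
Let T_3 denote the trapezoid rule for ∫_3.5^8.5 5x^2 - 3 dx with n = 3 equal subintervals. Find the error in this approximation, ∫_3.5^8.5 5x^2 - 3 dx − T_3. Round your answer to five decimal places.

-11.57407

Exact integral: ∫_3.5^8.5 f(x) dx ≈ 937.0833333.
T_3 ≈ 948.6574074.
Error ≈ 937.0833333 − 948.6574074 ≈ -11.57407.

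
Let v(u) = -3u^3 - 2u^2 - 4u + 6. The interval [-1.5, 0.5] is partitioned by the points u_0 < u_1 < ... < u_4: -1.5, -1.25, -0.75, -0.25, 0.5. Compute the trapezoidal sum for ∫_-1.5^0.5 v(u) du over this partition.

Subinterval widths: 0.25, 0.5, 0.5, 0.75.
v(-1.5) = 17.625, v(-1.25) = 13.734375, v(-0.75) = 9.140625, v(-0.25) = 6.921875, v(0.5) = 3.125.
On each subinterval the trapezoid contributes (Δu_i/2)·[v(u_{i-1}) + v(u_i)].
Sum = 17.421875.

17.421875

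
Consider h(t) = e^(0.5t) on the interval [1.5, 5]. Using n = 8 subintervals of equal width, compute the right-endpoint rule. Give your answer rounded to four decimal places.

Δt = (5 − 1.5)/8 = 0.4375.
Right endpoints: 1.9375, 2.375, 2.8125, 3.25, 3.6875, 4.125, 4.5625, 5.
h(1.9375) ≈ 2.6346, h(2.375) ≈ 3.2789, h(2.8125) ≈ 4.0806, h(3.25) ≈ 5.0784, h(3.6875) ≈ 6.3202, h(4.125) ≈ 7.8656, h(4.5625) ≈ 9.7889, h(5) ≈ 12.1825.
Sum = Δt · [h(1.9375) + h(2.375) + h(2.8125) + ...].
Sum ≈ 22.4130.

22.4130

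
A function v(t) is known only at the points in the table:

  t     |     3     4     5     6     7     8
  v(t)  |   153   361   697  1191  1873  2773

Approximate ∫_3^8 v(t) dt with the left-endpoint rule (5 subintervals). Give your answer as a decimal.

Δt = 1.
Sum = 1·[153 + 361 + 697 + 1191 + 1873] = 4275.

4275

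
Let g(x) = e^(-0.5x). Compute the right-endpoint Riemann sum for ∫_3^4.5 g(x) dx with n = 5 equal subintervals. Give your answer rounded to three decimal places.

Δx = (4.5 − 3)/5 = 0.3.
Right endpoints: 3.3, 3.6, 3.9, 4.2, 4.5.
g(3.3) ≈ 0.192, g(3.6) ≈ 0.165, g(3.9) ≈ 0.142, g(4.2) ≈ 0.122, g(4.5) ≈ 0.105.
Sum = Δx · [g(3.3) + g(3.6) + g(3.9) + g(4.2) + g(4.5)].
Sum ≈ 0.218.

0.218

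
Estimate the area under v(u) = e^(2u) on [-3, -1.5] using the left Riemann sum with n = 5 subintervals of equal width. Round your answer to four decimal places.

Δu = (-1.5 − (-3))/5 = 0.3.
Left endpoints: -3, -2.7, -2.4, -2.1, -1.8.
v(-3) ≈ 0.0025, v(-2.7) ≈ 0.0045, v(-2.4) ≈ 0.0082, v(-2.1) ≈ 0.0150, v(-1.8) ≈ 0.0273.
Sum = Δu · [v(-3) + v(-2.7) + v(-2.4) + v(-2.1) + v(-1.8)].
Sum ≈ 0.0173.

0.0173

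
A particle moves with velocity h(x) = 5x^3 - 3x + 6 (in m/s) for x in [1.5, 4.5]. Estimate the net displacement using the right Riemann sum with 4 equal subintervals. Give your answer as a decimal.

Δx = (4.5 − 1.5)/4 = 0.75.
Right endpoints: 2.25, 3, 3.75, 4.5.
h(2.25) = 56.203125, h(3) = 132, h(3.75) = 258.421875, h(4.5) = 448.125.
Sum = Δx · [h(2.25) + h(3) + h(3.75) + h(4.5)].
Sum = 671.0625.

671.0625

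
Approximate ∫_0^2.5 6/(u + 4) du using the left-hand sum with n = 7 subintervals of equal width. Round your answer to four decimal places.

3.0185

Δu = (2.5 − 0)/7 = 5/14.
Left endpoints: 0, 5/14, 5/7, 15/14, 10/7, 25/14, 15/7.
f(0) = 1.5, f(5/14) = 84/61, f(5/7) = 14/11, f(15/14) = 84/71, f(10/7) = 21/19, f(25/14) = 28/27, f(15/7) = 42/43.
Sum = Δu · [f(0) + f(5/14) + f(5/7) + ...].
Sum ≈ 3.0185.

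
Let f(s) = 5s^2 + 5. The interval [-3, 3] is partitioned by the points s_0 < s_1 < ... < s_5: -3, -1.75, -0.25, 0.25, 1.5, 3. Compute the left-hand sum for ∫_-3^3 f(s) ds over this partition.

Subinterval widths: 1.25, 1.5, 0.5, 1.25, 1.5.
Left endpoints: -3, -1.75, -0.25, 0.25, 1.5.
f(-3) = 50, f(-1.75) = 20.3125, f(-0.25) = 5.3125, f(0.25) = 5.3125, f(1.5) = 16.25.
Sum = Σ Δs_i · f(s_i).
Sum = 126.640625.

126.640625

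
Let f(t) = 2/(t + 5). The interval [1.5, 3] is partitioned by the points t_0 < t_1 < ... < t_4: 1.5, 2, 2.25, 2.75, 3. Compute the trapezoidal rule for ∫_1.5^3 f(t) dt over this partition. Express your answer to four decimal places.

Subinterval widths: 0.5, 0.25, 0.5, 0.25.
f(1.5) = 4/13, f(2) = 2/7, f(2.25) = 8/29, f(2.75) = 8/31, f(3) = 0.25.
On each subinterval the trapezoid contributes (Δt_i/2)·[f(t_{i-1}) + f(t_i)].
Sum ≈ 0.4155.

0.4155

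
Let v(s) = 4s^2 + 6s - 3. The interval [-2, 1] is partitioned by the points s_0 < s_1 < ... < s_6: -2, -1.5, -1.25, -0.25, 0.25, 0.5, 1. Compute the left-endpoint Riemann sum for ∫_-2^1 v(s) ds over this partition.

-6.4375

Subinterval widths: 0.5, 0.25, 1, 0.5, 0.25, 0.5.
Left endpoints: -2, -1.5, -1.25, -0.25, 0.25, 0.5.
v(-2) = 1, v(-1.5) = -3, v(-1.25) = -4.25, v(-0.25) = -4.25, v(0.25) = -1.25, v(0.5) = 1.
Sum = Σ Δs_i · v(s_i).
Sum = -6.4375.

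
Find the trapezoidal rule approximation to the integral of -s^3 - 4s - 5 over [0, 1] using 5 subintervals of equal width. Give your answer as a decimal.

Δs = (1 − 0)/5 = 0.2.
f(0) = -5, f(0.2) = -5.808, f(0.4) = -6.664, f(0.6) = -7.616, f(0.8) = -8.712, f(1) = -10.
T_5 = (Δs/2)·[f(s_0) + 2f(s_1) + ... + 2f(s_{4}) + f(s_5)].
Sum = -7.26.

-7.26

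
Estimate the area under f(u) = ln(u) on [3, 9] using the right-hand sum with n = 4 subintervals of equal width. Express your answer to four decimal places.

Δu = (9 − 3)/4 = 1.5.
Right endpoints: 4.5, 6, 7.5, 9.
f(4.5) ≈ 1.5041, f(6) ≈ 1.7918, f(7.5) ≈ 2.0149, f(9) ≈ 2.1972.
Sum = Δu · [f(4.5) + f(6) + f(7.5) + f(9)].
Sum ≈ 11.2619.

11.2619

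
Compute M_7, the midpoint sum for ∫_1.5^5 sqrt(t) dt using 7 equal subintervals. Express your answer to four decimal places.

Δt = (5 − 1.5)/7 = 0.5.
Midpoints: 1.75, 2.25, 2.75, 3.25, 3.75, 4.25, 4.75.
f(1.75) ≈ 1.3229, f(2.25) ≈ 1.5000, f(2.75) ≈ 1.6583, f(3.25) ≈ 1.8028, f(3.75) ≈ 1.9365, f(4.25) ≈ 2.0616, f(4.75) ≈ 2.1794.
Sum = Δt · [f(1.75) + f(2.25) + f(2.75) + ...].
Sum ≈ 6.2307.

6.2307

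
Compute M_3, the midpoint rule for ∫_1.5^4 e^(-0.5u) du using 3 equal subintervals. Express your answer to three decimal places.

Δu = (4 − 1.5)/3 = 5/6.
Midpoints: 23/12, 2.75, 43/12.
f(23/12) ≈ 0.384, f(2.75) ≈ 0.253, f(43/12) ≈ 0.167.
Sum = Δu · [f(23/12) + f(2.75) + f(43/12)].
Sum ≈ 0.669.

0.669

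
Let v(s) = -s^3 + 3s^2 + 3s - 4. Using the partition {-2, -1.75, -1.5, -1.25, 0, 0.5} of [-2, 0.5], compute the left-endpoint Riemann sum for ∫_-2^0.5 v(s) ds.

Subinterval widths: 0.25, 0.25, 0.25, 1.25, 0.5.
Left endpoints: -2, -1.75, -1.5, -1.25, 0.
v(-2) = 10, v(-1.75) = 5.296875, v(-1.5) = 1.625, v(-1.25) = -1.109375, v(0) = -4.
Sum = Σ Δs_i · v(s_i).
Sum = 0.84375.

0.84375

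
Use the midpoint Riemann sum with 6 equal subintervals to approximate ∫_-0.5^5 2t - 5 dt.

Δt = (5 − (-0.5))/6 = 11/12.
Midpoints: -1/24, 0.875, 43/24, 65/24, 3.625, 109/24.
f(-1/24) = -61/12, f(0.875) = -3.25, f(43/24) = -17/12, f(65/24) = 5/12, f(3.625) = 2.25, f(109/24) = 49/12.
Sum = Δt · [f(-1/24) + f(0.875) + f(43/24) + ...].
Sum = -2.75.

-2.75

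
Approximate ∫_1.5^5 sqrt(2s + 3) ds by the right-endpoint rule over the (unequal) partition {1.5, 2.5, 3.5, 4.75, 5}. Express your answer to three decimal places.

11.312

Subinterval widths: 1, 1, 1.25, 0.25.
Right endpoints: 2.5, 3.5, 4.75, 5.
f(2.5) ≈ 2.828, f(3.5) ≈ 3.162, f(4.75) ≈ 3.536, f(5) ≈ 3.606.
Sum = Σ Δs_i · f(s_i).
Sum ≈ 11.312.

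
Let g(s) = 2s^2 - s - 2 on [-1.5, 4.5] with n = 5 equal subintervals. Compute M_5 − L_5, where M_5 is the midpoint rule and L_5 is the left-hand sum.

13.68

M_5 = 40.56.
L_5 = 26.88.
M_5 − L_5 = 13.68.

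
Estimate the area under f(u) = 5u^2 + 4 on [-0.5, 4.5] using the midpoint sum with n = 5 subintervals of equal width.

Δu = (4.5 − (-0.5))/5 = 1.
Midpoints: 0, 1, 2, 3, 4.
f(0) = 4, f(1) = 9, f(2) = 24, f(3) = 49, f(4) = 84.
Sum = Δu · [f(0) + f(1) + f(2) + f(3) + f(4)].
Sum = 170.

170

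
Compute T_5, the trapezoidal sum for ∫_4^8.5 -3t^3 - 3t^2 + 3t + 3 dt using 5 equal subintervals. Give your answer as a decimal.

Δt = (8.5 − 4)/5 = 0.9.
f(4) = -225, f(4.9) = -407.277, f(5.8) = -665.856, f(6.7) = -1013.859, f(7.6) = -1464.408, f(8.5) = -2030.625.
T_5 = (Δt/2)·[f(t_0) + 2f(t_1) + ... + 2f(t_{4}) + f(t_5)].
Sum = -4211.29125.

-4211.29125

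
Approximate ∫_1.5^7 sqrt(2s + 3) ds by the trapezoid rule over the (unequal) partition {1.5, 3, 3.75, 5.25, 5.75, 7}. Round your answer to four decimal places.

Subinterval widths: 1.5, 0.75, 1.5, 0.5, 1.25.
f(1.5) ≈ 2.4495, f(3) ≈ 3.0000, f(3.75) ≈ 3.2404, f(5.25) ≈ 3.6742, f(5.75) ≈ 3.8079, f(7) ≈ 4.1231.
On each subinterval the trapezoid contributes (Δs_i/2)·[f(s_{i-1}) + f(s_i)].
Sum ≈ 18.4406.

18.4406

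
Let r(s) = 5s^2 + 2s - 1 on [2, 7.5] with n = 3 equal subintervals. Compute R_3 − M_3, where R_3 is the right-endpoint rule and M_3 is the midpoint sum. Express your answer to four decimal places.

272.6701

R_3 ≈ 1001.509259.
M_3 ≈ 728.839120.
R_3 − M_3 ≈ 272.6701.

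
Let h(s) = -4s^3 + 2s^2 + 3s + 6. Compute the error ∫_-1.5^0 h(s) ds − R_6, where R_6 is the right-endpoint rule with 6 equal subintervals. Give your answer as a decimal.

1.515625

Exact integral: ∫_-1.5^0 h(s) ds = 12.9375.
R_6 = 11.421875.
Error = 12.9375 − 11.421875 = 1.515625.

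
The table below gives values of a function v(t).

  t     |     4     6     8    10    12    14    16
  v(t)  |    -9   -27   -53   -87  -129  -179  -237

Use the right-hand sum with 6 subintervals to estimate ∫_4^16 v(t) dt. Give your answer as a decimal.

Δt = 2.
Sum = 2·[(-27) + (-53) + (-87) + (-129) + (-179) + (-237)] = -1424.

-1424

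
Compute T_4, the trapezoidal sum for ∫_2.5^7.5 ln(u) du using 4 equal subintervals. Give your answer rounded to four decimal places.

Δu = (7.5 − 2.5)/4 = 1.25.
f(2.5) ≈ 0.9163, f(3.75) ≈ 1.3218, f(5) ≈ 1.6094, f(6.25) ≈ 1.8326, f(7.5) ≈ 2.0149.
T_4 = (Δu/2)·[f(u_0) + 2f(u_1) + 2f(u_2) + 2f(u_3) + f(u_4)].
Sum ≈ 7.7867.

7.7867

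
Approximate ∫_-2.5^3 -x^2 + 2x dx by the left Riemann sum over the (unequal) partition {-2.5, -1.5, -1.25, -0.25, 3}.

-18.453125

Subinterval widths: 1, 0.25, 1, 3.25.
Left endpoints: -2.5, -1.5, -1.25, -0.25.
f(-2.5) = -11.25, f(-1.5) = -5.25, f(-1.25) = -4.0625, f(-0.25) = -0.5625.
Sum = Σ Δx_i · f(x_i).
Sum = -18.453125.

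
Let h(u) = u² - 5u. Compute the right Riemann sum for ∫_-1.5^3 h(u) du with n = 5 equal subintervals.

Δu = (3 − (-1.5))/5 = 0.9.
Right endpoints: -0.6, 0.3, 1.2, 2.1, 3.
h(-0.6) = 3.36, h(0.3) = -1.41, h(1.2) = -4.56, h(2.1) = -6.09, h(3) = -6.
Sum = Δu · [h(-0.6) + h(0.3) + h(1.2) + h(2.1) + h(3)].
Sum = -13.23.

-13.23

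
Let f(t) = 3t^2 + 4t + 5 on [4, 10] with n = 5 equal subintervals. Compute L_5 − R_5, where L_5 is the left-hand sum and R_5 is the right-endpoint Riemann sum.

L_5 = 972.72.
R_5 = 1303.92.
L_5 − R_5 = -331.2.

-331.2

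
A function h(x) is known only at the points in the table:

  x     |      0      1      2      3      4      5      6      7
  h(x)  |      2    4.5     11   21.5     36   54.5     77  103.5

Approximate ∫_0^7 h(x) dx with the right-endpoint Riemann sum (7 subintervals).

308

Δx = 1.
Sum = 1·[4.5 + 11 + 21.5 + 36 + 54.5 + 77 + 103.5] = 308.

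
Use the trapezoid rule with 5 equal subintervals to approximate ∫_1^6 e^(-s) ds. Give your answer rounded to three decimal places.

Δs = (6 − 1)/5 = 1.
f(1) ≈ 0.368, f(2) ≈ 0.135, f(3) ≈ 0.050, f(4) ≈ 0.018, f(5) ≈ 0.007, f(6) ≈ 0.002.
T_5 = (Δs/2)·[f(s_0) + 2f(s_1) + ... + 2f(s_{4}) + f(s_5)].
Sum ≈ 0.395.

0.395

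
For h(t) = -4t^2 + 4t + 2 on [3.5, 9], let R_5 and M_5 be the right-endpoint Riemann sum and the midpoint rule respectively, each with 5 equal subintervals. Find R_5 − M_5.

-145.805

R_5 = -909.92.
M_5 = -764.115.
R_5 − M_5 = -145.805.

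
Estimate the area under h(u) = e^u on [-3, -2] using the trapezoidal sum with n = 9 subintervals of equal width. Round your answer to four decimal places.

Δu = (-2 − (-3))/9 = 1/9.
h(-3) ≈ 0.0498, h(-26/9) ≈ 0.0556, h(-25/9) ≈ 0.0622, h(-8/3) ≈ 0.0695, h(-23/9) ≈ 0.0776, h(-22/9) ≈ 0.0868, h(-7/3) ≈ 0.0970, h(-20/9) ≈ 0.1084, h(-19/9) ≈ 0.1211, h(-2) ≈ 0.1353.
T_9 = (Δu/2)·[h(u_0) + 2h(u_1) + ... + 2h(u_{8}) + h(u_9)].
Sum ≈ 0.0856.

0.0856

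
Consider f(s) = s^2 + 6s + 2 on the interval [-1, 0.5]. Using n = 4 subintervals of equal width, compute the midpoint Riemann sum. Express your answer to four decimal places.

1.1074

Δs = (0.5 − (-1))/4 = 0.375.
Midpoints: -0.8125, -0.4375, -0.0625, 0.3125.
f(-0.8125) = -2.21484375, f(-0.4375) = -0.43359375, f(-0.0625) = 1.62890625, f(0.3125) = 3.97265625.
Sum = Δs · [f(-0.8125) + f(-0.4375) + f(-0.0625) + f(0.3125)].
Sum ≈ 1.1074.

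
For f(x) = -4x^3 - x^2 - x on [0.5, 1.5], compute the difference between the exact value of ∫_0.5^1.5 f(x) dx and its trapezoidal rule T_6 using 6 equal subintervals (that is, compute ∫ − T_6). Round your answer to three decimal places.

0.060

Exact integral: ∫_0.5^1.5 f(x) dx ≈ -7.08333.
T_6 ≈ -7.14352.
Error ≈ -7.08333 − (-7.14352) ≈ 0.060.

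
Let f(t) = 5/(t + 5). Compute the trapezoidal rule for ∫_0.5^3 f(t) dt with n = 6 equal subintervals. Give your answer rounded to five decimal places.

1.87473

Δt = (3 − 0.5)/6 = 5/12.
f(0.5) = 10/11, f(11/12) = 60/71, f(4/3) = 15/19, f(1.75) = 20/27, f(13/6) = 30/43, f(31/12) = 60/91, f(3) = 0.625.
T_6 = (Δt/2)·[f(t_0) + 2f(t_1) + ... + 2f(t_{5}) + f(t_6)].
Sum ≈ 1.87473.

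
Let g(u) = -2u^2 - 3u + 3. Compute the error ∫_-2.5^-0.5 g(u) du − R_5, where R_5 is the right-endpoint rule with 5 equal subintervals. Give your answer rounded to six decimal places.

-1.093333

Exact integral: ∫_-2.5^-0.5 g(u) du ≈ 4.66666667.
R_5 = 5.76.
Error ≈ 4.66666667 − 5.76 ≈ -1.093333.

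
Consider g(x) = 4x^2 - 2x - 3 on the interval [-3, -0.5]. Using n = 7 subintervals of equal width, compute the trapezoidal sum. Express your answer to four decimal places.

Δx = (-0.5 − (-3))/7 = 5/14.
g(-3) = 39, g(-37/14) = 1481/49, g(-16/7) = 1101/49, g(-27/14) = 771/49, g(-11/7) = 491/49, g(-17/14) = 261/49, g(-6/7) = 81/49, g(-0.5) = -1.
T_7 = (Δx/2)·[g(x_0) + 2g(x_1) + ... + 2g(x_{6}) + g(x_7)].
Sum ≈ 37.2959.

37.2959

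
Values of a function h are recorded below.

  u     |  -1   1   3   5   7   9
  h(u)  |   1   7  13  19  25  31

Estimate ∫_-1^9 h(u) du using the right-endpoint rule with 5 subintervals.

190

Δu = 2.
Sum = 2·[7 + 13 + 19 + 25 + 31] = 190.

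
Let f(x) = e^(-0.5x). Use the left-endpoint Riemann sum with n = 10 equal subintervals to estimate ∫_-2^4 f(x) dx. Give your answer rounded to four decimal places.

5.9795

Δx = (4 − (-2))/10 = 0.6.
Left endpoints: -2, -1.4, -0.8, -0.2, 0.4, 1, 1.6, 2.2, 2.8, 3.4.
f(-2) ≈ 2.7183, f(-1.4) ≈ 2.0138, f(-0.8) ≈ 1.4918, f(-0.2) ≈ 1.1052, f(0.4) ≈ 0.8187, f(1) ≈ 0.6065, f(1.6) ≈ 0.4493, f(2.2) ≈ 0.3329, f(2.8) ≈ 0.2466, f(3.4) ≈ 0.1827.
Sum = Δx · [f(-2) + f(-1.4) + f(-0.8) + ...].
Sum ≈ 5.9795.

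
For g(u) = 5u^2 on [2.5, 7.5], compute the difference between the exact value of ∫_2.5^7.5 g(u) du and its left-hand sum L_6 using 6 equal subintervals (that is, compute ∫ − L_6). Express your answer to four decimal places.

101.2731

Exact integral: ∫_2.5^7.5 g(u) du ≈ 677.083333.
L_6 ≈ 575.810185.
Error ≈ 677.083333 − 575.810185 ≈ 101.2731.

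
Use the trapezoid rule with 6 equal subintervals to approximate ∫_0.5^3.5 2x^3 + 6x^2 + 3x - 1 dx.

177.75

Δx = (3.5 − 0.5)/6 = 0.5.
f(0.5) = 2.25, f(1) = 10, f(1.5) = 23.75, f(2) = 45, f(2.5) = 75.25, f(3) = 116, f(3.5) = 168.75.
T_6 = (Δx/2)·[f(x_0) + 2f(x_1) + ... + 2f(x_{5}) + f(x_6)].
Sum = 177.75.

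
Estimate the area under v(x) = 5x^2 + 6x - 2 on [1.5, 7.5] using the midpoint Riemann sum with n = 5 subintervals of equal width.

Δx = (7.5 − 1.5)/5 = 1.2.
Midpoints: 2.1, 3.3, 4.5, 5.7, 6.9.
v(2.1) = 32.65, v(3.3) = 72.25, v(4.5) = 126.25, v(5.7) = 194.65, v(6.9) = 277.45.
Sum = Δx · [v(2.1) + v(3.3) + v(4.5) + v(5.7) + v(6.9)].
Sum = 843.9.

843.9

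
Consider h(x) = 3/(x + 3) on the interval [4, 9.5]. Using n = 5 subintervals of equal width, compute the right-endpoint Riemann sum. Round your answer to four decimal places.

Δx = (9.5 − 4)/5 = 1.1.
Right endpoints: 5.1, 6.2, 7.3, 8.4, 9.5.
h(5.1) = 10/27, h(6.2) = 15/46, h(7.3) = 30/103, h(8.4) = 5/19, h(9.5) = 0.24.
Sum = Δx · [h(5.1) + h(6.2) + h(7.3) + h(8.4) + h(9.5)].
Sum ≈ 1.6400.

1.6400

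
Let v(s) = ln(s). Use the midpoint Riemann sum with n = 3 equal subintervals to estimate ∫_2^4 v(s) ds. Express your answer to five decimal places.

2.16346

Δs = (4 − 2)/3 = 2/3.
Midpoints: 7/3, 3, 11/3.
v(7/3) ≈ 0.84730, v(3) ≈ 1.09861, v(11/3) ≈ 1.29928.
Sum = Δs · [v(7/3) + v(3) + v(11/3)].
Sum ≈ 2.16346.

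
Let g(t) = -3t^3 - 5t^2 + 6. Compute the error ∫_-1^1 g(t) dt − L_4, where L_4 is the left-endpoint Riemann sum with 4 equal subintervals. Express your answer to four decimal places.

Exact integral: ∫_-1^1 g(t) dt ≈ 8.666667.
L_4 = 9.75.
Error ≈ 8.666667 − 9.75 ≈ -1.0833.

-1.0833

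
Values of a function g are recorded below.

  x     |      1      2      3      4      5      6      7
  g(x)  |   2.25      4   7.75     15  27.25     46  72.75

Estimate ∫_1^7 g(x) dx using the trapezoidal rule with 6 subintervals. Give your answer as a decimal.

137.5

Δx = 1.
T_6 = (1/2)·[2.25 + 2·4 + 2·7.75 + 2·15 + 2·27.25 + 2·46 + 72.75] = 137.5.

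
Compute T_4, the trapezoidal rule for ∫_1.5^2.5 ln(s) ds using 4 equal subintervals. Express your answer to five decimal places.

0.68114

Δs = (2.5 − 1.5)/4 = 0.25.
f(1.5) ≈ 0.40547, f(1.75) ≈ 0.55962, f(2) ≈ 0.69315, f(2.25) ≈ 0.81093, f(2.5) ≈ 0.91629.
T_4 = (Δs/2)·[f(s_0) + 2f(s_1) + 2f(s_2) + 2f(s_3) + f(s_4)].
Sum ≈ 0.68114.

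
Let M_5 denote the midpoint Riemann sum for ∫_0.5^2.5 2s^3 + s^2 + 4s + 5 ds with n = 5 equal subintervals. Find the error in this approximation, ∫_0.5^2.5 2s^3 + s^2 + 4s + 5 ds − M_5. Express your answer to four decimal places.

Exact integral: ∫_0.5^2.5 f(s) ds ≈ 46.666667.
M_5 = 46.4.
Error ≈ 46.666667 − 46.4 ≈ 0.2667.

0.2667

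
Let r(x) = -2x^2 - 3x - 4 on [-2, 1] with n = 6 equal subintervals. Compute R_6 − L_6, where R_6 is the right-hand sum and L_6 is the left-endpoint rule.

-1.5

R_6 = -14.5.
L_6 = -13.
R_6 − L_6 = -1.5.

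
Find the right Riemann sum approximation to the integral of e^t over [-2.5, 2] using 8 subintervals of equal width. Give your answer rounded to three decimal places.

9.554

Δt = (2 − (-2.5))/8 = 0.5625.
Right endpoints: -1.9375, -1.375, -0.8125, -0.25, 0.3125, 0.875, 1.4375, 2.
f(-1.9375) ≈ 0.144, f(-1.375) ≈ 0.253, f(-0.8125) ≈ 0.444, f(-0.25) ≈ 0.779, f(0.3125) ≈ 1.367, f(0.875) ≈ 2.399, f(1.4375) ≈ 4.210, f(2) ≈ 7.389.
Sum = Δt · [f(-1.9375) + f(-1.375) + f(-0.8125) + ...].
Sum ≈ 9.554.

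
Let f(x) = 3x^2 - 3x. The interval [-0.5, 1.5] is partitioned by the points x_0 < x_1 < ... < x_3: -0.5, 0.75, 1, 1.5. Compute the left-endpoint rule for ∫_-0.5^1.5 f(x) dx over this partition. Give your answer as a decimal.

Subinterval widths: 1.25, 0.25, 0.5.
Left endpoints: -0.5, 0.75, 1.
f(-0.5) = 2.25, f(0.75) = -0.5625, f(1) = 0.
Sum = Σ Δx_i · f(x_i).
Sum = 2.671875.

2.671875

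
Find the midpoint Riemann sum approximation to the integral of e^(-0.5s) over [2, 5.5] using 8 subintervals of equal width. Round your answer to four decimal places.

0.6067

Δs = (5.5 − 2)/8 = 0.4375.
Midpoints: 2.21875, 2.65625, 3.09375, 3.53125, 3.96875, 4.40625, 4.84375, 5.28125.
f(2.21875) ≈ 0.3298, f(2.65625) ≈ 0.2650, f(3.09375) ≈ 0.2129, f(3.53125) ≈ 0.1711, f(3.96875) ≈ 0.1375, f(4.40625) ≈ 0.1105, f(4.84375) ≈ 0.0888, f(5.28125) ≈ 0.0713.
Sum = Δs · [f(2.21875) + f(2.65625) + f(3.09375) + ...].
Sum ≈ 0.6067.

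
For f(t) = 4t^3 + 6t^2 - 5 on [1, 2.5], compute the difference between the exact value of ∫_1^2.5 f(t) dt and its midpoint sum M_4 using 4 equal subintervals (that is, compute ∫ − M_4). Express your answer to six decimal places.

0.474609

Exact integral: ∫_1^2.5 f(t) dt = 59.8125.
M_4 ≈ 59.33789062.
Error ≈ 59.8125 − 59.33789062 ≈ 0.474609.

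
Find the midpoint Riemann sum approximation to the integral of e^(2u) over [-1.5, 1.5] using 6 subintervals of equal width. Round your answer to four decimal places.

9.6123

Δu = (1.5 − (-1.5))/6 = 0.5.
Midpoints: -1.25, -0.75, -0.25, 0.25, 0.75, 1.25.
f(-1.25) ≈ 0.0821, f(-0.75) ≈ 0.2231, f(-0.25) ≈ 0.6065, f(0.25) ≈ 1.6487, f(0.75) ≈ 4.4817, f(1.25) ≈ 12.1825.
Sum = Δu · [f(-1.25) + f(-0.75) + f(-0.25) + ...].
Sum ≈ 9.6123.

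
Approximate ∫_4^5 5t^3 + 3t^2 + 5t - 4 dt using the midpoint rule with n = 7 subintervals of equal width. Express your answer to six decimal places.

Δt = (5 − 4)/7 = 1/7.
Midpoints: 57/14, 59/14, 61/14, 4.5, 65/14, 67/14, 69/14.
f(57/14) = 1107307/2744, f(59/14) = 1219941/2744, f(61/14) = 1339991/2744, f(4.5) = 534.875, f(65/14) = 1603299/2744, f(67/14) = 1747037/2744, f(69/14) = 1899151/2744.
Sum = Δt · [f(57/14) + f(59/14) + f(61/14) + ...].
Sum ≈ 540.630102.

540.630102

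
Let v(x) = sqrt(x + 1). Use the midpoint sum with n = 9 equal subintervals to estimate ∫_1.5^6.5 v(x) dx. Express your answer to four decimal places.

Δx = (6.5 − 1.5)/9 = 5/9.
Midpoints: 16/9, 7/3, 26/9, 31/9, 4, 41/9, 46/9, 17/3, 56/9.
v(16/9) ≈ 1.6667, v(7/3) ≈ 1.8257, v(26/9) ≈ 1.9720, v(31/9) ≈ 2.1082, v(4) ≈ 2.2361, v(41/9) ≈ 2.3570, v(46/9) ≈ 2.4721, v(17/3) ≈ 2.5820, v(56/9) ≈ 2.6874.
Sum = Δx · [v(16/9) + v(7/3) + v(26/9) + ...].
Sum ≈ 11.0595.

11.0595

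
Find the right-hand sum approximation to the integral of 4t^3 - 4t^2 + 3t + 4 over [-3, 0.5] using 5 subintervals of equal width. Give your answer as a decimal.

-67.76

Δt = (0.5 − (-3))/5 = 0.7.
Right endpoints: -2.3, -1.6, -0.9, -0.2, 0.5.
f(-2.3) = -72.728, f(-1.6) = -27.424, f(-0.9) = -4.856, f(-0.2) = 3.208, f(0.5) = 5.
Sum = Δt · [f(-2.3) + f(-1.6) + f(-0.9) + f(-0.2) + f(0.5)].
Sum = -67.76.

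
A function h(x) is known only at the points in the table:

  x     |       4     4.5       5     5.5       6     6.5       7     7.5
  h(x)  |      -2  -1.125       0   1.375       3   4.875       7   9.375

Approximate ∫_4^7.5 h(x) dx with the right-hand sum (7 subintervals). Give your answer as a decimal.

Δx = 0.5.
Sum = 0.5·[(-1.125) + 0 + 1.375 + 3 + 4.875 + 7 + 9.375] = 12.25.

12.25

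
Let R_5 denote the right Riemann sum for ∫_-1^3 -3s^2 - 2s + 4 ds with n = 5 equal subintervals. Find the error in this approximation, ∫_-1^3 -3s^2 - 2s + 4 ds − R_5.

14.08

Exact integral: ∫_-1^3 f(s) ds = -20.
R_5 = -34.08.
Error = -20 − (-34.08) = 14.08.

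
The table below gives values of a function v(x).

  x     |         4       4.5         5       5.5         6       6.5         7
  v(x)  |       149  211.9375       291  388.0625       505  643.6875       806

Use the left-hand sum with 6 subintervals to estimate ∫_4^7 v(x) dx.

1094.34375

Δx = 0.5.
Sum = 0.5·[149 + 211.9375 + 291 + 388.0625 + 505 + 643.6875] = 1094.34375.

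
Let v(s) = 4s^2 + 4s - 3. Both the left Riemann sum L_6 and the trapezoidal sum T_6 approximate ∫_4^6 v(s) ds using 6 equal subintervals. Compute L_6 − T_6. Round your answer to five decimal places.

-14.66667

L_6 ≈ 222.1481481.
T_6 ≈ 236.8148148.
L_6 − T_6 ≈ -14.66667.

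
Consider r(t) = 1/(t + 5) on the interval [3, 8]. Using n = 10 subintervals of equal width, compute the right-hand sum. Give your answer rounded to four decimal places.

0.4737

Δt = (8 − 3)/10 = 0.5.
Right endpoints: 3.5, 4, 4.5, 5, 5.5, 6, 6.5, 7, 7.5, 8.
r(3.5) = 2/17, r(4) = 1/9, r(4.5) = 2/19, r(5) = 0.1, r(5.5) = 2/21, r(6) = 1/11, r(6.5) = 2/23, r(7) = 1/12, r(7.5) = 0.08, r(8) = 1/13.
Sum = Δt · [r(3.5) + r(4) + r(4.5) + ...].
Sum ≈ 0.4737.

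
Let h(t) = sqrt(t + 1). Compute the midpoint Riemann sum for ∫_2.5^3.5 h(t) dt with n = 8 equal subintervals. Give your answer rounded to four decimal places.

Δt = (3.5 − 2.5)/8 = 0.125.
Midpoints: 2.5625, 2.6875, 2.8125, 2.9375, 3.0625, 3.1875, 3.3125, 3.4375.
h(2.5625) ≈ 1.8875, h(2.6875) ≈ 1.9203, h(2.8125) ≈ 1.9526, h(2.9375) ≈ 1.9843, h(3.0625) ≈ 2.0156, h(3.1875) ≈ 2.0463, h(3.3125) ≈ 2.0767, h(3.4375) ≈ 2.1065.
Sum = Δt · [h(2.5625) + h(2.6875) + h(2.8125) + ...].
Sum ≈ 1.9987.

1.9987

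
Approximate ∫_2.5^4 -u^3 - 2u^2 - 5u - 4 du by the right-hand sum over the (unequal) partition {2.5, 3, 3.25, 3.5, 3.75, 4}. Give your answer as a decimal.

-129.046875

Subinterval widths: 0.5, 0.25, 0.25, 0.25, 0.25.
Right endpoints: 3, 3.25, 3.5, 3.75, 4.
f(3) = -64, f(3.25) = -75.703125, f(3.5) = -88.875, f(3.75) = -103.609375, f(4) = -120.
Sum = Σ Δu_i · f(u_i).
Sum = -129.046875.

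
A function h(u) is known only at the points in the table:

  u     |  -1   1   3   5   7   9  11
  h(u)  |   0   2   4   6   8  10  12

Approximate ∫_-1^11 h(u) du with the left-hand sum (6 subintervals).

60

Δu = 2.
Sum = 2·[0 + 2 + 4 + 6 + 8 + 10] = 60.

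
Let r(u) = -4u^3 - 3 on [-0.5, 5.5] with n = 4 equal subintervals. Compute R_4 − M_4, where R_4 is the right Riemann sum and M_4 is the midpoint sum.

R_4 = -1500.
M_4 = -899.25.
R_4 − M_4 = -600.75.

-600.75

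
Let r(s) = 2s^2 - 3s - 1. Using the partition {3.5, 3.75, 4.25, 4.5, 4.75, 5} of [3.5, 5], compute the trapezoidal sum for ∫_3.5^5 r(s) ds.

34.1875

Subinterval widths: 0.25, 0.5, 0.25, 0.25, 0.25.
r(3.5) = 13, r(3.75) = 15.875, r(4.25) = 22.375, r(4.5) = 26, r(4.75) = 29.875, r(5) = 34.
On each subinterval the trapezoid contributes (Δs_i/2)·[r(s_{i-1}) + r(s_i)].
Sum = 34.1875.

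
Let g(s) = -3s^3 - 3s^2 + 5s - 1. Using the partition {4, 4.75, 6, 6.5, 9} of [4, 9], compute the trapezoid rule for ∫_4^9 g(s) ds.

-5446.640625

Subinterval widths: 0.75, 1.25, 0.5, 2.5.
g(4) = -221, g(4.75) = -366.453125, g(6) = -727, g(6.5) = -919.125, g(9) = -2386.
On each subinterval the trapezoid contributes (Δs_i/2)·[g(s_{i-1}) + g(s_i)].
Sum = -5446.640625.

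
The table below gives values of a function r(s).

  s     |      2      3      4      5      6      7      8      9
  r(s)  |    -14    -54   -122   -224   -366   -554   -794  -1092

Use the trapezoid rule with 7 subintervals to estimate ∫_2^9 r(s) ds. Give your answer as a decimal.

Δs = 1.
T_7 = (1/2)·[(-14) + 2·(-54) + 2·(-122) + 2·(-224) + 2·(-366) + 2·(-554) + 2·(-794) + (-1092)] = -2667.

-2667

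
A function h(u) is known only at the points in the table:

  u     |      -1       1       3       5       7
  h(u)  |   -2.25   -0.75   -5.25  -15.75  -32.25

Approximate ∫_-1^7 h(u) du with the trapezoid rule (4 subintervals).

-78

Δu = 2.
T_4 = (2/2)·[(-2.25) + 2·(-0.75) + 2·(-5.25) + 2·(-15.75) + (-32.25)] = -78.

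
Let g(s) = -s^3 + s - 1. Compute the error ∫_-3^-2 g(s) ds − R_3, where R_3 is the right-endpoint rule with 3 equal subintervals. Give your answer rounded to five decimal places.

Exact integral: ∫_-3^-2 g(s) ds = 12.75.
R_3 ≈ 9.8888889.
Error ≈ 12.75 − 9.8888889 ≈ 2.86111.

2.86111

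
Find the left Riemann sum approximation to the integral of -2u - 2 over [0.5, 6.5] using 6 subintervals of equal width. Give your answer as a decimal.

Δu = (6.5 − 0.5)/6 = 1.
Left endpoints: 0.5, 1.5, 2.5, 3.5, 4.5, 5.5.
f(0.5) = -3, f(1.5) = -5, f(2.5) = -7, f(3.5) = -9, f(4.5) = -11, f(5.5) = -13.
Sum = Δu · [f(0.5) + f(1.5) + f(2.5) + ...].
Sum = -48.

-48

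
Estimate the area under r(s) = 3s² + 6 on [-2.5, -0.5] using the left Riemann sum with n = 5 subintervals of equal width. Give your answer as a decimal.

Δs = (-0.5 − (-2.5))/5 = 0.4.
Left endpoints: -2.5, -2.1, -1.7, -1.3, -0.9.
r(-2.5) = 24.75, r(-2.1) = 19.23, r(-1.7) = 14.67, r(-1.3) = 11.07, r(-0.9) = 8.43.
Sum = Δs · [r(-2.5) + r(-2.1) + r(-1.7) + r(-1.3) + r(-0.9)].
Sum = 31.26.

31.26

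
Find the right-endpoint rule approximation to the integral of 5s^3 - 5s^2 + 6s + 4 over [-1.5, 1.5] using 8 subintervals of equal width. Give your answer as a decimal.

10.1015625

Δs = (1.5 − (-1.5))/8 = 0.375.
Right endpoints: -1.125, -0.75, -0.375, 0, 0.375, 0.75, 1.125, 1.5.
f(-1.125) = -8293/512, f(-0.75) = -5.421875, f(-0.375) = 401/512, f(0) = 4, f(0.375) = 2975/512, f(0.75) = 7.796875, f(1.125) = 5909/512, f(1.5) = 18.625.
Sum = Δs · [f(-1.125) + f(-0.75) + f(-0.375) + ...].
Sum = 10.1015625.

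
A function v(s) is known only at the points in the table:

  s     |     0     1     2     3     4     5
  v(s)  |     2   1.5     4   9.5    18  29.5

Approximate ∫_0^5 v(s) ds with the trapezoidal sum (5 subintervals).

Δs = 1.
T_5 = (1/2)·[2 + 2·1.5 + 2·4 + 2·9.5 + 2·18 + 29.5] = 48.75.

48.75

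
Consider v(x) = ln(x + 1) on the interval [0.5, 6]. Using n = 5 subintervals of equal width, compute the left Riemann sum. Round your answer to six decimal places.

Δx = (6 − 0.5)/5 = 1.1.
Left endpoints: 0.5, 1.6, 2.7, 3.8, 4.9.
v(0.5) ≈ 0.405465, v(1.6) ≈ 0.955511, v(2.7) ≈ 1.308333, v(3.8) ≈ 1.568616, v(4.9) ≈ 1.774952.
Sum = Δx · [v(0.5) + v(1.6) + v(2.7) + v(3.8) + v(4.9)].
Sum ≈ 6.614165.

6.614165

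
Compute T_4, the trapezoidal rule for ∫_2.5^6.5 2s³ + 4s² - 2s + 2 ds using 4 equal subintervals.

Δs = (6.5 − 2.5)/4 = 1.
f(2.5) = 53.25, f(3.5) = 129.75, f(4.5) = 256.25, f(5.5) = 444.75, f(6.5) = 707.25.
T_4 = (Δs/2)·[f(s_0) + 2f(s_1) + 2f(s_2) + 2f(s_3) + f(s_4)].
Sum = 1211.

1211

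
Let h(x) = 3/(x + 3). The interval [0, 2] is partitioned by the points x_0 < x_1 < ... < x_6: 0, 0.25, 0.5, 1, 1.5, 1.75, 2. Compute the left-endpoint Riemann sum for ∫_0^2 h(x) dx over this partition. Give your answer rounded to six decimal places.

1.608902

Subinterval widths: 0.25, 0.25, 0.5, 0.5, 0.25, 0.25.
Left endpoints: 0, 0.25, 0.5, 1, 1.5, 1.75.
h(0) = 1, h(0.25) = 12/13, h(0.5) = 6/7, h(1) = 0.75, h(1.5) = 2/3, h(1.75) = 12/19.
Sum = Σ Δx_i · h(x_i).
Sum ≈ 1.608902.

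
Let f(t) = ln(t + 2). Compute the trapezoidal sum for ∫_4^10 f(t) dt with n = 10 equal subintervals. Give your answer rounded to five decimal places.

13.06582

Δt = (10 − 4)/10 = 0.6.
f(4) ≈ 1.79176, f(4.6) ≈ 1.88707, f(5.2) ≈ 1.97408, f(5.8) ≈ 2.05412, f(6.4) ≈ 2.12823, f(7) ≈ 2.19722, f(7.6) ≈ 2.26176, f(8.2) ≈ 2.32239, f(8.8) ≈ 2.37955, f(9.4) ≈ 2.43361, f(10) ≈ 2.48491.
T_10 = (Δt/2)·[f(t_0) + 2f(t_1) + ... + 2f(t_{9}) + f(t_10)].
Sum ≈ 13.06582.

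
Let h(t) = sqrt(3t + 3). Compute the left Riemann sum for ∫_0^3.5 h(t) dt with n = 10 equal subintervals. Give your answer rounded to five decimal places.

Δt = (3.5 − 0)/10 = 0.35.
Left endpoints: 0, 0.35, 0.7, 1.05, 1.4, 1.75, 2.1, 2.45, 2.8, 3.15.
h(0) ≈ 1.73205, h(0.35) ≈ 2.01246, h(0.7) ≈ 2.25832, h(1.05) ≈ 2.47992, h(1.4) ≈ 2.68328, h(1.75) ≈ 2.87228, h(2.1) ≈ 3.04959, h(2.45) ≈ 3.21714, h(2.8) ≈ 3.37639, h(3.15) ≈ 3.52846.
Sum = Δt · [h(0) + h(0.35) + h(0.7) + ...].
Sum ≈ 9.52346.

9.52346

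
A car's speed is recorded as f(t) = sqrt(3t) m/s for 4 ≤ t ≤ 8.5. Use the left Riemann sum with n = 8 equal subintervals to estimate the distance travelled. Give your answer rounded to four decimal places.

18.9281

Δt = (8.5 − 4)/8 = 0.5625.
Left endpoints: 4, 4.5625, 5.125, 5.6875, 6.25, 6.8125, 7.375, 7.9375.
f(4) ≈ 3.4641, f(4.5625) ≈ 3.6997, f(5.125) ≈ 3.9211, f(5.6875) ≈ 4.1307, f(6.25) ≈ 4.3301, f(6.8125) ≈ 4.5208, f(7.375) ≈ 4.7037, f(7.9375) ≈ 4.8798.
Sum = Δt · [f(4) + f(4.5625) + f(5.125) + ...].
Sum ≈ 18.9281.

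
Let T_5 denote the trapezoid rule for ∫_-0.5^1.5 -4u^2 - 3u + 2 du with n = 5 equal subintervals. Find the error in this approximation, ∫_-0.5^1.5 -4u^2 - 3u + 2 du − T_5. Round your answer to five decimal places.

0.21333

Exact integral: ∫_-0.5^1.5 f(u) du ≈ -3.6666667.
T_5 = -3.88.
Error ≈ -3.6666667 − (-3.88) ≈ 0.21333.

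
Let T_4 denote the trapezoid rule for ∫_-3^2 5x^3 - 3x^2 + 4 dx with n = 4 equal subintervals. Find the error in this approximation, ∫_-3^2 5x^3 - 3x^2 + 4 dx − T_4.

13.671875

Exact integral: ∫_-3^2 f(x) dx = -96.25.
T_4 = -109.921875.
Error = -96.25 − (-109.921875) = 13.671875.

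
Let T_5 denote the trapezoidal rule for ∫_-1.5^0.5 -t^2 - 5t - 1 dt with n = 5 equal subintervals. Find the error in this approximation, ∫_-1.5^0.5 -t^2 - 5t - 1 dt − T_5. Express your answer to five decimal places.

Exact integral: ∫_-1.5^0.5 f(t) dt ≈ 1.8333333.
T_5 = 1.78.
Error ≈ 1.8333333 − 1.78 ≈ 0.05333.

0.05333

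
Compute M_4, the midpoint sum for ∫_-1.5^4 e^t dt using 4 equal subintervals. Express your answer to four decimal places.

Δt = (4 − (-1.5))/4 = 1.375.
Midpoints: -0.8125, 0.5625, 1.9375, 3.3125.
f(-0.8125) ≈ 0.4437, f(0.5625) ≈ 1.7551, f(1.9375) ≈ 6.9414, f(3.3125) ≈ 27.4537.
Sum = Δt · [f(-0.8125) + f(0.5625) + f(1.9375) + f(3.3125)].
Sum ≈ 50.3165.

50.3165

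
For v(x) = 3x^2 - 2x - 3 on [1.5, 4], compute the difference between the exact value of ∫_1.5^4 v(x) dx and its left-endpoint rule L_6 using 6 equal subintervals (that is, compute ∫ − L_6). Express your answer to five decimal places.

7.33507

Exact integral: ∫_1.5^4 v(x) dx = 39.375.
L_6 ≈ 32.0399306.
Error ≈ 39.375 − 32.0399306 ≈ 7.33507.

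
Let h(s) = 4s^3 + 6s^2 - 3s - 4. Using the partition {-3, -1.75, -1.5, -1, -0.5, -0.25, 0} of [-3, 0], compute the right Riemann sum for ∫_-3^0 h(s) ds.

-4.125

Subinterval widths: 1.25, 0.25, 0.5, 0.5, 0.25, 0.25.
Right endpoints: -1.75, -1.5, -1, -0.5, -0.25, 0.
h(-1.75) = -1.8125, h(-1.5) = 0.5, h(-1) = 1, h(-0.5) = -1.5, h(-0.25) = -2.9375, h(0) = -4.
Sum = Σ Δs_i · h(s_i).
Sum = -4.125.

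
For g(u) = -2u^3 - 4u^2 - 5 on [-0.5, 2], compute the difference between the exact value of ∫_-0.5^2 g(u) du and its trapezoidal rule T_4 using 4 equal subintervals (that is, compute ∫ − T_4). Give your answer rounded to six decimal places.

Exact integral: ∫_-0.5^2 g(u) du ≈ -31.30208333.
T_4 ≈ -32.68554688.
Error ≈ -31.30208333 − (-32.68554688) ≈ 1.383464.

1.383464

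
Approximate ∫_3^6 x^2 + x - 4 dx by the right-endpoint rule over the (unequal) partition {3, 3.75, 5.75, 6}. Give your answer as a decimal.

89.484375

Subinterval widths: 0.75, 2, 0.25.
Right endpoints: 3.75, 5.75, 6.
f(3.75) = 13.8125, f(5.75) = 34.8125, f(6) = 38.
Sum = Σ Δx_i · f(x_i).
Sum = 89.484375.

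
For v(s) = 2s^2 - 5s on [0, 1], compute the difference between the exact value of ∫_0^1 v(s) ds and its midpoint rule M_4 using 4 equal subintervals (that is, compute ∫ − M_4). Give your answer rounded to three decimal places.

Exact integral: ∫_0^1 v(s) ds ≈ -1.83333.
M_4 = -1.84375.
Error ≈ -1.83333 − (-1.84375) ≈ 0.010.

0.010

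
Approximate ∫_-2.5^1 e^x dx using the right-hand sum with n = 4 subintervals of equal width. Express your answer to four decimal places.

Δx = (1 − (-2.5))/4 = 0.875.
Right endpoints: -1.625, -0.75, 0.125, 1.
f(-1.625) ≈ 0.1969, f(-0.75) ≈ 0.4724, f(0.125) ≈ 1.1331, f(1) ≈ 2.7183.
Sum = Δx · [f(-1.625) + f(-0.75) + f(0.125) + f(1)].
Sum ≈ 3.9556.

3.9556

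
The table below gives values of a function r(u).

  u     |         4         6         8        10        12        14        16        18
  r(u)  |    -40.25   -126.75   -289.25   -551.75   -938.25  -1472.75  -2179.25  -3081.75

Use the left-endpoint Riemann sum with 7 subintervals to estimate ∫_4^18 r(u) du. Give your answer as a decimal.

-11196.5

Δu = 2.
Sum = 2·[(-40.25) + (-126.75) + (-289.25) + (-551.75) + (-938.25) + (-1472.75) + (-2179.25)] = -11196.5.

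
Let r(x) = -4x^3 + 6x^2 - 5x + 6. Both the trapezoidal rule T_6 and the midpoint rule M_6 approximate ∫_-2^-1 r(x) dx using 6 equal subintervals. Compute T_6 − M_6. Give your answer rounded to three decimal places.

0.167

T_6 ≈ 42.61111.
M_6 ≈ 42.44444.
T_6 − M_6 ≈ 0.167.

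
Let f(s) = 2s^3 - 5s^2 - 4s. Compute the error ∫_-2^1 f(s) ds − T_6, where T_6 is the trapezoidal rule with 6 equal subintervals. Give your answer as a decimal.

1

Exact integral: ∫_-2^1 f(s) ds = -16.5.
T_6 = -17.5.
Error = -16.5 − (-17.5) = 1.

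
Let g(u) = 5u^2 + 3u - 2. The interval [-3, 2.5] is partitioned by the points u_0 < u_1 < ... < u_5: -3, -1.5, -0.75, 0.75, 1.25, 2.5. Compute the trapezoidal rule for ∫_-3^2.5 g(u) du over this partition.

63.625

Subinterval widths: 1.5, 0.75, 1.5, 0.5, 1.25.
g(-3) = 34, g(-1.5) = 4.75, g(-0.75) = -1.4375, g(0.75) = 3.0625, g(1.25) = 9.5625, g(2.5) = 36.75.
On each subinterval the trapezoid contributes (Δu_i/2)·[g(u_{i-1}) + g(u_i)].
Sum = 63.625.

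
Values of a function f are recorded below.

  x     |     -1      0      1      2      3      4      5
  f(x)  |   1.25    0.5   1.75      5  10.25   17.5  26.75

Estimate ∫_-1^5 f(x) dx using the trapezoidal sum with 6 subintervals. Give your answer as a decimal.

Δx = 1.
T_6 = (1/2)·[1.25 + 2·0.5 + 2·1.75 + 2·5 + 2·10.25 + 2·17.5 + 26.75] = 49.

49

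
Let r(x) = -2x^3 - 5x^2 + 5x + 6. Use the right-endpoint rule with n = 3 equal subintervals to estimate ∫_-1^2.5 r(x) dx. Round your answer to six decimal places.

Δx = (2.5 − (-1))/3 = 7/6.
Right endpoints: 1/6, 4/3, 2.5.
r(1/6) = 361/54, r(4/3) = -26/27, r(2.5) = -44.
Sum = Δx · [r(1/6) + r(4/3) + r(2.5)].
Sum ≈ -44.657407.

-44.657407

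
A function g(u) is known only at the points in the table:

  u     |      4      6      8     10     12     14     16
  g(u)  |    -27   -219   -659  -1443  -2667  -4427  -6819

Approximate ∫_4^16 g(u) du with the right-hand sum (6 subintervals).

-32468

Δu = 2.
Sum = 2·[(-219) + (-659) + (-1443) + (-2667) + (-4427) + (-6819)] = -32468.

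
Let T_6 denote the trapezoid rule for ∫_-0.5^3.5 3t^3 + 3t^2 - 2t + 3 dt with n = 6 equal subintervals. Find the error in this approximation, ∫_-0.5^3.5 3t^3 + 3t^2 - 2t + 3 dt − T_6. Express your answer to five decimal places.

-4.88889

Exact integral: ∫_-0.5^3.5 f(t) dt = 155.5.
T_6 ≈ 160.3888889.
Error ≈ 155.5 − 160.3888889 ≈ -4.88889.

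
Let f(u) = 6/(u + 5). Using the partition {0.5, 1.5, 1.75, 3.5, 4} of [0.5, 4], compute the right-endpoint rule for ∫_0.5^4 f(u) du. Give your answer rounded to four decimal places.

2.7139

Subinterval widths: 1, 0.25, 1.75, 0.5.
Right endpoints: 1.5, 1.75, 3.5, 4.
f(1.5) = 12/13, f(1.75) = 8/9, f(3.5) = 12/17, f(4) = 2/3.
Sum = Σ Δu_i · f(u_i).
Sum ≈ 2.7139.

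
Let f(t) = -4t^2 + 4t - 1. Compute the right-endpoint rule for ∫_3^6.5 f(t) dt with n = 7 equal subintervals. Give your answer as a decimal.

-297.5

Δt = (6.5 − 3)/7 = 0.5.
Right endpoints: 3.5, 4, 4.5, 5, 5.5, 6, 6.5.
f(3.5) = -36, f(4) = -49, f(4.5) = -64, f(5) = -81, f(5.5) = -100, f(6) = -121, f(6.5) = -144.
Sum = Δt · [f(3.5) + f(4) + f(4.5) + ...].
Sum = -297.5.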